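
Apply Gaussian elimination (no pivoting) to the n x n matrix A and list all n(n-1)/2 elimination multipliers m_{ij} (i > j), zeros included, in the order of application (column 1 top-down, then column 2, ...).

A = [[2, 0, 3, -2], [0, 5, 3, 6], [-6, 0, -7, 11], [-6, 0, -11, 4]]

multipliers: 0, -3, -3, 0, 0, -1

Forward elimination:
R2: entry in column 1 is already 0 -> m_{21} = 0 (no row operation needed)
R3 <- R3 - (-3)*R1:  [ 0  0  2  5 ]
R4 <- R4 - (-3)*R1:  [  0   0  -2  -2 ]
R3: entry in column 2 is already 0 -> m_{32} = 0 (no row operation needed)
R4: entry in column 2 is already 0 -> m_{42} = 0 (no row operation needed)
R4 <- R4 - (-1)*R3:  [ 0  0  0  3 ]
Multipliers (in order of application): m_{21} = 0, m_{31} = -3, m_{41} = -3, m_{32} = 0, m_{42} = 0, m_{43} = -1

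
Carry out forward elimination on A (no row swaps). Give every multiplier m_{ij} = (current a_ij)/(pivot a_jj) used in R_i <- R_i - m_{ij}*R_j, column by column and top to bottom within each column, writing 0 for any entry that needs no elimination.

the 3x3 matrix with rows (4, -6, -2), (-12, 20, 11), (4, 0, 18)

multipliers: -3, 1, 3

Forward elimination:
R2 <- R2 - (-3)*R1:  [ 0  2  5 ]
R3 <- R3 - (1)*R1:  [  0   6  20 ]
R3 <- R3 - (3)*R2:  [ 0  0  5 ]
Multipliers (in order of application): m_{21} = -3, m_{31} = 1, m_{32} = 3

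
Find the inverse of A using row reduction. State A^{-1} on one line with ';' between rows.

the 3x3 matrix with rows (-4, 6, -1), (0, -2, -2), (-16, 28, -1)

inverse = [-29/4 11/4 7/4; -4 3/2 1; 4 -2 -1]

Gauss-Jordan on [A | I]:
R1 <- (1/-4)*R1:  [    1  -3/2   1/4  |  -1/4     0     0 ]
R3 <- R3 - (-16)*R1:  [  0   4   3  |  -4   0   1 ]
R2 <- (1/-2)*R2:  [    0     1     1  |     0  -1/2     0 ]
R1 <- R1 - (-3/2)*R2:  [    1     0   7/4  |  -1/4  -3/4     0 ]
R3 <- R3 - (4)*R2:  [  0   0  -1  |  -4   2   1 ]
R3 <- (1/-1)*R3:  [  0   0   1  |   4  -2  -1 ]
R1 <- R1 - (7/4)*R3:  [     1      0      0  |  -29/4   11/4    7/4 ]
R2 <- R2 - (1)*R3:  [   0    1    0  |   -4  3/2    1 ]
Right block of [I | A^{-1}] is the inverse:
[ -29/4  11/4  7/4 ]
[    -4   3/2    1 ]
[     4    -2   -1 ]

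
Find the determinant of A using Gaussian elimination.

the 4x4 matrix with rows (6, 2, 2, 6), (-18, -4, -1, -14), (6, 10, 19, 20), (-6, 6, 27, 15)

det(A) = 36

Forward elimination:
R2 <- R2 - (-3)*R1:  [ 0  2  5  4 ]
R3 <- R3 - (1)*R1:  [  0   8  17  14 ]
R4 <- R4 - (-1)*R1:  [  0   8  29  21 ]
R3 <- R3 - (4)*R2:  [  0   0  -3  -2 ]
R4 <- R4 - (4)*R2:  [ 0  0  9  5 ]
R4 <- R4 - (-3)*R3:  [  0   0   0  -1 ]
Upper-triangular form:
[ 6  2   2   6 ]
[ 0  2   5   4 ]
[ 0  0  -3  -2 ]
[ 0  0   0  -1 ]
det(A) = (-1)^0 * (6) * (2) * (-3) * (-1) = 36  (0 row swaps -> sign +1)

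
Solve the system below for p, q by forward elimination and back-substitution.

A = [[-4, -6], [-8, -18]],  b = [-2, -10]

(-1, 1)

Forward elimination on [A|b]:
R2 <- R2 - (2)*R1:  [  0  -6  -6 ]
Row echelon form:
[ -4  -6  |  -2 ]
[  0  -6  |  -6 ]
Back-substitution:
q = (-6) / -6 = 1
p = (-2 - (-6)*(1)) / -4 = -1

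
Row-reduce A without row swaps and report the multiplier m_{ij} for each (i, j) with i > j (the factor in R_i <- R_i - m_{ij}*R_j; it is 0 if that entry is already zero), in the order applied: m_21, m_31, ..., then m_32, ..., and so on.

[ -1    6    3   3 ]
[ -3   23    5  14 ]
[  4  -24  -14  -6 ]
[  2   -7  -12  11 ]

Forward elimination:
R2 <- R2 - (3)*R1:  [  0   5  -4   5 ]
R3 <- R3 - (-4)*R1:  [  0   0  -2   6 ]
R4 <- R4 - (-2)*R1:  [  0   5  -6  17 ]
R3: entry in column 2 is already 0 -> m_{32} = 0 (no row operation needed)
R4 <- R4 - (1)*R2:  [  0   0  -2  12 ]
R4 <- R4 - (1)*R3:  [ 0  0  0  6 ]
Multipliers (in order of application): m_{21} = 3, m_{31} = -4, m_{41} = -2, m_{32} = 0, m_{42} = 1, m_{43} = 1

multipliers: 3, -4, -2, 0, 1, 1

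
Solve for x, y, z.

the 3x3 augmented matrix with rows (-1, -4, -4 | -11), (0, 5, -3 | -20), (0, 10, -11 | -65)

(-5, -1, 5)

Forward elimination on [A|b]:
R3 <- R3 - (2)*R2:  [   0    0   -5  -25 ]
Row echelon form:
[ -1  -4  -4  |  -11 ]
[  0   5  -3  |  -20 ]
[  0   0  -5  |  -25 ]
Back-substitution:
z = (-25) / -5 = 5
y = (-20 - (-3)*(5)) / 5 = -1
x = (-11 - (-4)*(-1) - (-4)*(5)) / -1 = -5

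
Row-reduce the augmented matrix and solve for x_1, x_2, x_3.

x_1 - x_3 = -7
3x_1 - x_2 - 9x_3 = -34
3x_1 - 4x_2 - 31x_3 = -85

Forward elimination on [A|b]:
R2 <- R2 - (3)*R1:  [   0   -1   -6  -13 ]
R3 <- R3 - (3)*R1:  [   0   -4  -28  -64 ]
R3 <- R3 - (4)*R2:  [   0    0   -4  -12 ]
Row echelon form:
[ 1   0  -1  |   -7 ]
[ 0  -1  -6  |  -13 ]
[ 0   0  -4  |  -12 ]
Back-substitution:
x_3 = (-12) / -4 = 3
x_2 = (-13 - (-6)*(3)) / -1 = -5
x_1 = (-7 - (-1)*(3)) / 1 = -4

(-4, -5, 3)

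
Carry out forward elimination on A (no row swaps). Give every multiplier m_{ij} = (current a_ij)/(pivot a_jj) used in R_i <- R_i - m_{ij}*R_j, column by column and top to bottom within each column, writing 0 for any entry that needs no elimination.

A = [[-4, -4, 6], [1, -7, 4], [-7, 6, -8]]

Forward elimination:
R2 <- R2 - (-1/4)*R1:  [    0    -8  11/2 ]
R3 <- R3 - (7/4)*R1:  [     0     13  -37/2 ]
R3 <- R3 - (-13/8)*R2:  [       0        0  -153/16 ]
Multipliers (in order of application): m_{21} = -1/4, m_{31} = 7/4, m_{32} = -13/8

multipliers: -1/4, 7/4, -13/8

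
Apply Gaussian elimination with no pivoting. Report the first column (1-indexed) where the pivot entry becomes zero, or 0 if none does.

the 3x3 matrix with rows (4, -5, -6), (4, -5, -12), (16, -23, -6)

Naive forward elimination:
R2 <- R2 - (1)*R1:  [  0   0  -6 ]
R3 <- R3 - (4)*R1:  [  0  -3  18 ]
Matrix at this point:
[ 4  -5  -6 ]
[ 0   0  -6 ]
[ 0  -3  18 ]
Pivot entry (2,2) is zero but row 3 has -3 in column 2 -> naive elimination stops; a row interchange (e.g. R2 <-> R3) would be required here.

first zero-pivot column = 2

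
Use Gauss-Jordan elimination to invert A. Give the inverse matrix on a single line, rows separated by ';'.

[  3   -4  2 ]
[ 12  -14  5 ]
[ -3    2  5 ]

inverse = [-10/3 1 1/3; -25/8 7/8 3/8; -3/4 1/4 1/4]

Gauss-Jordan on [A | I]:
R1 <- (1/3)*R1:  [    1  -4/3   2/3  |   1/3     0     0 ]
R2 <- R2 - (12)*R1:  [  0   2  -3  |  -4   1   0 ]
R3 <- R3 - (-3)*R1:  [  0  -2   7  |   1   0   1 ]
R2 <- (1/2)*R2:  [    0     1  -3/2  |    -2   1/2     0 ]
R1 <- R1 - (-4/3)*R2:  [    1     0  -4/3  |  -7/3   2/3     0 ]
R3 <- R3 - (-2)*R2:  [  0   0   4  |  -3   1   1 ]
R3 <- (1/4)*R3:  [    0     0     1  |  -3/4   1/4   1/4 ]
R1 <- R1 - (-4/3)*R3:  [     1      0      0  |  -10/3      1    1/3 ]
R2 <- R2 - (-3/2)*R3:  [     0      1      0  |  -25/8    7/8    3/8 ]
Right block of [I | A^{-1}] is the inverse:
[ -10/3    1  1/3 ]
[ -25/8  7/8  3/8 ]
[  -3/4  1/4  1/4 ]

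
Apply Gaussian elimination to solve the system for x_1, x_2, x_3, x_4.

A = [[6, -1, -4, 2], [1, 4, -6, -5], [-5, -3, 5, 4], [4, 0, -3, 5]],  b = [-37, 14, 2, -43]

(-3, 1, 2, -5)

Forward elimination on [A|b]:
R2 <- R2 - (1/6)*R1:  [     0   25/6  -16/3  -16/3  121/6 ]
R3 <- R3 - (-5/6)*R1:  [      0   -23/6     5/3    17/3  -173/6 ]
R4 <- R4 - (2/3)*R1:  [     0    2/3   -1/3   11/3  -55/3 ]
R3 <- R3 - (-23/25)*R2:  [       0        0   -81/25    19/25  -257/25 ]
R4 <- R4 - (4/25)*R2:  [       0        0    13/25   113/25  -539/25 ]
R4 <- R4 - (-13/81)*R3:  [        0         0         0    376/81  -1880/81 ]
Row echelon form:
[ 6    -1      -4       2  |       -37 ]
[ 0  25/6   -16/3   -16/3  |     121/6 ]
[ 0     0  -81/25   19/25  |   -257/25 ]
[ 0     0       0  376/81  |  -1880/81 ]
Back-substitution:
x_4 = (-1880/81) / (376/81) = -5
x_3 = (-257/25 - (19/25)*(-5)) / (-81/25) = 2
x_2 = (121/6 - (-16/3)*(2) - (-16/3)*(-5)) / (25/6) = 1
x_1 = (-37 - (-1)*(1) - (-4)*(2) - (2)*(-5)) / 6 = -3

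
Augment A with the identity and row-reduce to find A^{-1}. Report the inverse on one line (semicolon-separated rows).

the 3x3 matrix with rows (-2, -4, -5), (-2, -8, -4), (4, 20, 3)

Gauss-Jordan on [A | I]:
R1 <- (1/-2)*R1:  [    1     2   5/2  |  -1/2     0     0 ]
R2 <- R2 - (-2)*R1:  [  0  -4   1  |  -1   1   0 ]
R3 <- R3 - (4)*R1:  [  0  12  -7  |   2   0   1 ]
R2 <- (1/-4)*R2:  [    0     1  -1/4  |   1/4  -1/4     0 ]
R1 <- R1 - (2)*R2:  [   1    0    3  |   -1  1/2    0 ]
R3 <- R3 - (12)*R2:  [  0   0  -4  |  -1   3   1 ]
R3 <- (1/-4)*R3:  [    0     0     1  |   1/4  -3/4  -1/4 ]
R1 <- R1 - (3)*R3:  [    1     0     0  |  -7/4  11/4   3/4 ]
R2 <- R2 - (-1/4)*R3:  [     0      1      0  |   5/16  -7/16  -1/16 ]
Right block of [I | A^{-1}] is the inverse:
[ -7/4   11/4    3/4 ]
[ 5/16  -7/16  -1/16 ]
[  1/4   -3/4   -1/4 ]

inverse = [-7/4 11/4 3/4; 5/16 -7/16 -1/16; 1/4 -3/4 -1/4]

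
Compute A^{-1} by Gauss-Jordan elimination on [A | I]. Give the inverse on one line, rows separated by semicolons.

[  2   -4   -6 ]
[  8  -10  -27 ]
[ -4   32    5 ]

Gauss-Jordan on [A | I]:
R1 <- (1/2)*R1:  [   1   -2   -3  |  1/2    0    0 ]
R2 <- R2 - (8)*R1:  [  0   6  -3  |  -4   1   0 ]
R3 <- R3 - (-4)*R1:  [  0  24  -7  |   2   0   1 ]
R2 <- (1/6)*R2:  [    0     1  -1/2  |  -2/3   1/6     0 ]
R1 <- R1 - (-2)*R2:  [    1     0    -4  |  -5/6   1/3     0 ]
R3 <- R3 - (24)*R2:  [  0   0   5  |  18  -4   1 ]
R3 <- (1/5)*R3:  [    0     0     1  |  18/5  -4/5   1/5 ]
R1 <- R1 - (-4)*R3:  [      1       0       0  |  407/30  -43/15     4/5 ]
R2 <- R2 - (-1/2)*R3:  [     0      1      0  |  17/15  -7/30   1/10 ]
Right block of [I | A^{-1}] is the inverse:
[ 407/30  -43/15   4/5 ]
[  17/15   -7/30  1/10 ]
[   18/5    -4/5   1/5 ]

inverse = [407/30 -43/15 4/5; 17/15 -7/30 1/10; 18/5 -4/5 1/5]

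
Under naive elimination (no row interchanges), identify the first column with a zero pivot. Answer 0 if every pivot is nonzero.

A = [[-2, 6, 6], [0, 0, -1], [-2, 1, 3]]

Naive forward elimination:
R3 <- R3 - (1)*R1:  [  0  -5  -3 ]
Matrix at this point:
[ -2   6   6 ]
[  0   0  -1 ]
[  0  -5  -3 ]
Pivot entry (2,2) is zero but row 3 has -5 in column 2 -> naive elimination stops; a row interchange (e.g. R2 <-> R3) would be required here.

first zero-pivot column = 2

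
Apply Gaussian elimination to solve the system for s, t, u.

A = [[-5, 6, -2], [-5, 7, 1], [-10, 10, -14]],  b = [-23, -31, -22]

Forward elimination on [A|b]:
R2 <- R2 - (1)*R1:  [  0   1   3  -8 ]
R3 <- R3 - (2)*R1:  [   0   -2  -10   24 ]
R3 <- R3 - (-2)*R2:  [  0   0  -4   8 ]
Row echelon form:
[ -5  6  -2  |  -23 ]
[  0  1   3  |   -8 ]
[  0  0  -4  |    8 ]
Back-substitution:
u = (8) / -4 = -2
t = (-8 - (3)*(-2)) / 1 = -2
s = (-23 - (6)*(-2) - (-2)*(-2)) / -5 = 3

(3, -2, -2)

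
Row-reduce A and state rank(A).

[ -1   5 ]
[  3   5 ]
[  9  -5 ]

Row reduction:
R2 <- R2 - (-3)*R1:  [  0  20 ]
R3 <- R3 - (-9)*R1:  [  0  40 ]
R3 <- R3 - (2)*R2:  [ 0  0 ]
Row echelon form:
[ -1   5 ]
[  0  20 ]
[  0   0 ]
Nonzero rows / pivot columns: 2

rank(A) = 2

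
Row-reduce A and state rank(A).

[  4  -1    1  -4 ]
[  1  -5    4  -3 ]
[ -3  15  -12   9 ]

Row reduction:
R2 <- R2 - (1/4)*R1:  [     0  -19/4   15/4     -2 ]
R3 <- R3 - (-3/4)*R1:  [     0   57/4  -45/4      6 ]
R3 <- R3 - (-3)*R2:  [ 0  0  0  0 ]
Row echelon form:
[ 4     -1     1  -4 ]
[ 0  -19/4  15/4  -2 ]
[ 0      0     0   0 ]
Nonzero rows / pivot columns: 2

rank(A) = 2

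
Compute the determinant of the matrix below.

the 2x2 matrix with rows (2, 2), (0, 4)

Forward elimination:
Upper-triangular form:
[ 2  2 ]
[ 0  4 ]
det(A) = (-1)^0 * (2) * (4) = 8  (0 row swaps -> sign +1)

det(A) = 8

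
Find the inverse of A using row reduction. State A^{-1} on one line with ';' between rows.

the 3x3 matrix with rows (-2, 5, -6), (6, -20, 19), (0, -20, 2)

Gauss-Jordan on [A | I]:
R1 <- (1/-2)*R1:  [    1  -5/2     3  |  -1/2     0     0 ]
R2 <- R2 - (6)*R1:  [  0  -5   1  |   3   1   0 ]
R2 <- (1/-5)*R2:  [    0     1  -1/5  |  -3/5  -1/5     0 ]
R1 <- R1 - (-5/2)*R2:  [    1     0   5/2  |    -2  -1/2     0 ]
R3 <- R3 - (-20)*R2:  [   0    0   -2  |  -12   -4    1 ]
R3 <- (1/-2)*R3:  [    0     0     1  |     6     2  -1/2 ]
R1 <- R1 - (5/2)*R3:  [     1      0      0  |    -17  -11/2    5/4 ]
R2 <- R2 - (-1/5)*R3:  [     0      1      0  |    3/5    1/5  -1/10 ]
Right block of [I | A^{-1}] is the inverse:
[ -17  -11/2    5/4 ]
[ 3/5    1/5  -1/10 ]
[   6      2   -1/2 ]

inverse = [-17 -11/2 5/4; 3/5 1/5 -1/10; 6 2 -1/2]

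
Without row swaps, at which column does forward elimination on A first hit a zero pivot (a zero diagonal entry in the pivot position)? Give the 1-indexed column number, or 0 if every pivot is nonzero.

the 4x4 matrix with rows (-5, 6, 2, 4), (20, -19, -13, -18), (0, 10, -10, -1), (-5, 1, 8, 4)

first zero-pivot column = 3

Naive forward elimination:
R2 <- R2 - (-4)*R1:  [  0   5  -5  -2 ]
R4 <- R4 - (1)*R1:  [  0  -5   6   0 ]
R3 <- R3 - (2)*R2:  [ 0  0  0  3 ]
R4 <- R4 - (-1)*R2:  [  0   0   1  -2 ]
Matrix at this point:
[ -5  6   2   4 ]
[  0  5  -5  -2 ]
[  0  0   0   3 ]
[  0  0   1  -2 ]
Pivot entry (3,3) is zero but row 4 has 1 in column 3 -> naive elimination stops; a row interchange (e.g. R3 <-> R4) would be required here.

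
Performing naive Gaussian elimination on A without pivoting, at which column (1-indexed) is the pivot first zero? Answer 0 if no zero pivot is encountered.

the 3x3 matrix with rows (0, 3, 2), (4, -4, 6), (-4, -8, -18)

Naive forward elimination:
Pivot entry (1,1) is zero but row 2 has 4 in column 1 -> naive elimination stops; a row interchange (e.g. R1 <-> R2) would be required here.

first zero-pivot column = 1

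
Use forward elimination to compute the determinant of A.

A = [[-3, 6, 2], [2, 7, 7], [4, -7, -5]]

Forward elimination:
R2 <- R2 - (-2/3)*R1:  [    0    11  25/3 ]
R3 <- R3 - (-4/3)*R1:  [    0     1  -7/3 ]
R3 <- R3 - (1/11)*R2:  [      0       0  -34/11 ]
Upper-triangular form:
[ -3   6       2 ]
[  0  11    25/3 ]
[  0   0  -34/11 ]
det(A) = (-1)^0 * (-3) * (11) * (-34/11) = 102  (0 row swaps -> sign +1)

det(A) = 102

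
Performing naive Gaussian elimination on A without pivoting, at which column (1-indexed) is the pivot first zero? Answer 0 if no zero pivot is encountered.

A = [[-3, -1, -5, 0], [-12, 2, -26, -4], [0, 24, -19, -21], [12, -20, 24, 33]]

first zero-pivot column = 0

Naive forward elimination:
R2 <- R2 - (4)*R1:  [  0   6  -6  -4 ]
R4 <- R4 - (-4)*R1:  [   0  -24    4   33 ]
R3 <- R3 - (4)*R2:  [  0   0   5  -5 ]
R4 <- R4 - (-4)*R2:  [   0    0  -20   17 ]
R4 <- R4 - (-4)*R3:  [  0   0   0  -3 ]
All pivots nonzero; naive elimination completes without hitting a zero pivot.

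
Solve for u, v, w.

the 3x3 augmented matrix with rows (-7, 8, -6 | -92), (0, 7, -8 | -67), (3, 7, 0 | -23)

(4, -5, 4)

Forward elimination on [A|b]:
R3 <- R3 - (-3/7)*R1:  [      0    73/7   -18/7  -437/7 ]
R3 <- R3 - (73/49)*R2:  [       0        0   458/49  1832/49 ]
Row echelon form:
[ -7  8      -6  |      -92 ]
[  0  7      -8  |      -67 ]
[  0  0  458/49  |  1832/49 ]
Back-substitution:
w = (1832/49) / (458/49) = 4
v = (-67 - (-8)*(4)) / 7 = -5
u = (-92 - (8)*(-5) - (-6)*(4)) / -7 = 4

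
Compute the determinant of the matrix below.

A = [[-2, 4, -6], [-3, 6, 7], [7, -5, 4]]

det(A) = 288

Forward elimination:
R2 <- R2 - (3/2)*R1:  [  0   0  16 ]
R3 <- R3 - (-7/2)*R1:  [   0    9  -17 ]
R2 <-> R3   (pivot in column 2 was zero)
[ -2  4   -6 ]
[  0  9  -17 ]
[  0  0   16 ]
Upper-triangular form:
[ -2  4   -6 ]
[  0  9  -17 ]
[  0  0   16 ]
det(A) = (-1)^1 * (-2) * (9) * (16) = 288  (1 row swap -> sign -1)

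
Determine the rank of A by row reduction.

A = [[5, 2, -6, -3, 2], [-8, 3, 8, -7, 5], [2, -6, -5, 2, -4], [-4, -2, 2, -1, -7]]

Row reduction:
R2 <- R2 - (-8/5)*R1:  [     0   31/5   -8/5  -59/5   41/5 ]
R3 <- R3 - (2/5)*R1:  [     0  -34/5  -13/5   16/5  -24/5 ]
R4 <- R4 - (-4/5)*R1:  [     0   -2/5  -14/5  -17/5  -27/5 ]
R3 <- R3 - (-34/31)*R2:  [       0        0  -135/31  -302/31   130/31 ]
R4 <- R4 - (-2/31)*R2:  [       0        0   -90/31  -129/31  -151/31 ]
R4 <- R4 - (2/3)*R3:  [     0      0      0    7/3  -23/3 ]
Row echelon form:
[ 5     2       -6       -3       2 ]
[ 0  31/5     -8/5    -59/5    41/5 ]
[ 0     0  -135/31  -302/31  130/31 ]
[ 0     0        0      7/3   -23/3 ]
Nonzero rows / pivot columns: 4

rank(A) = 4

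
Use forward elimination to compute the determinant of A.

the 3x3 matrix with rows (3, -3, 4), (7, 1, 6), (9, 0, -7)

det(A) = -366

Forward elimination:
R2 <- R2 - (7/3)*R1:  [     0      8  -10/3 ]
R3 <- R3 - (3)*R1:  [   0    9  -19 ]
R3 <- R3 - (9/8)*R2:  [     0      0  -61/4 ]
Upper-triangular form:
[ 3  -3      4 ]
[ 0   8  -10/3 ]
[ 0   0  -61/4 ]
det(A) = (-1)^0 * (3) * (8) * (-61/4) = -366  (0 row swaps -> sign +1)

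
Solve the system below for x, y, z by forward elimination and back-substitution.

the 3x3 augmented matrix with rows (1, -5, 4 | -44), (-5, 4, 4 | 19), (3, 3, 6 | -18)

(-3, 5, -4)

Forward elimination on [A|b]:
R2 <- R2 - (-5)*R1:  [    0   -21    24  -201 ]
R3 <- R3 - (3)*R1:  [   0   18   -6  114 ]
R3 <- R3 - (-6/7)*R2:  [      0       0   102/7  -408/7 ]
Row echelon form:
[ 1   -5      4  |     -44 ]
[ 0  -21     24  |    -201 ]
[ 0    0  102/7  |  -408/7 ]
Back-substitution:
z = (-408/7) / (102/7) = -4
y = (-201 - (24)*(-4)) / -21 = 5
x = (-44 - (-5)*(5) - (4)*(-4)) / 1 = -3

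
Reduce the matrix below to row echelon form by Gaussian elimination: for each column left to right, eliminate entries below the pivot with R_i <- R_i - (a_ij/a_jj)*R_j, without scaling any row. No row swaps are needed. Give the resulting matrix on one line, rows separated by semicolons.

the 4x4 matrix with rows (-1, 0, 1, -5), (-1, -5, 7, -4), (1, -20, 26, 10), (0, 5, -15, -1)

REF = [-1 0 1 -5; 0 -5 6 1; 0 0 3 1; 0 0 0 3]

Forward elimination:
R2 <- R2 - (1)*R1:  [  0  -5   6   1 ]
R3 <- R3 - (-1)*R1:  [   0  -20   27    5 ]
R3 <- R3 - (4)*R2:  [ 0  0  3  1 ]
R4 <- R4 - (-1)*R2:  [  0   0  -9   0 ]
R4 <- R4 - (-3)*R3:  [ 0  0  0  3 ]
Row echelon form:
[ -1   0  1  -5 ]
[  0  -5  6   1 ]
[  0   0  3   1 ]
[  0   0  0   3 ]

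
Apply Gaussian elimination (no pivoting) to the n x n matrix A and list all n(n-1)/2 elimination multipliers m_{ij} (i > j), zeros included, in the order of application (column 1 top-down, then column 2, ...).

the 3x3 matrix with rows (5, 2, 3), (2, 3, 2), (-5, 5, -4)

Forward elimination:
R2 <- R2 - (2/5)*R1:  [    0  11/5   4/5 ]
R3 <- R3 - (-1)*R1:  [  0   7  -1 ]
R3 <- R3 - (35/11)*R2:  [      0       0  -39/11 ]
Multipliers (in order of application): m_{21} = 2/5, m_{31} = -1, m_{32} = 35/11

multipliers: 2/5, -1, 35/11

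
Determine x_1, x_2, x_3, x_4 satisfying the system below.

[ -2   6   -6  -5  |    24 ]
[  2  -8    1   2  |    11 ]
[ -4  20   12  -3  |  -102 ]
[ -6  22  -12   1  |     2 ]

Forward elimination on [A|b]:
R2 <- R2 - (-1)*R1:  [  0  -2  -5  -3  35 ]
R3 <- R3 - (2)*R1:  [    0     8    24     7  -150 ]
R4 <- R4 - (3)*R1:  [   0    4    6   16  -70 ]
R3 <- R3 - (-4)*R2:  [   0    0    4   -5  -10 ]
R4 <- R4 - (-2)*R2:  [  0   0  -4  10   0 ]
R4 <- R4 - (-1)*R3:  [   0    0    0    5  -10 ]
Row echelon form:
[ -2   6  -6  -5  |   24 ]
[  0  -2  -5  -3  |   35 ]
[  0   0   4  -5  |  -10 ]
[  0   0   0   5  |  -10 ]
Back-substitution:
x_4 = (-10) / 5 = -2
x_3 = (-10 - (-5)*(-2)) / 4 = -5
x_2 = (35 - (-5)*(-5) - (-3)*(-2)) / -2 = -2
x_1 = (24 - (6)*(-2) - (-6)*(-5) - (-5)*(-2)) / -2 = 2

(2, -2, -5, -2)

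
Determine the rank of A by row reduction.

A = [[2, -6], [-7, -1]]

Row reduction:
R2 <- R2 - (-7/2)*R1:  [   0  -22 ]
Row echelon form:
[ 2   -6 ]
[ 0  -22 ]
Nonzero rows / pivot columns: 2

rank(A) = 2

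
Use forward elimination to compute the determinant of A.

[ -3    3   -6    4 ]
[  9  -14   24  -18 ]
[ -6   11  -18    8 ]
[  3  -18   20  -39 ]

det(A) = -360

Forward elimination:
R2 <- R2 - (-3)*R1:  [  0  -5   6  -6 ]
R3 <- R3 - (2)*R1:  [  0   5  -6   0 ]
R4 <- R4 - (-1)*R1:  [   0  -15   14  -35 ]
R3 <- R3 - (-1)*R2:  [  0   0   0  -6 ]
R4 <- R4 - (3)*R2:  [   0    0   -4  -17 ]
R3 <-> R4   (pivot in column 3 was zero)
[ -3   3  -6    4 ]
[  0  -5   6   -6 ]
[  0   0  -4  -17 ]
[  0   0   0   -6 ]
Upper-triangular form:
[ -3   3  -6    4 ]
[  0  -5   6   -6 ]
[  0   0  -4  -17 ]
[  0   0   0   -6 ]
det(A) = (-1)^1 * (-3) * (-5) * (-4) * (-6) = -360  (1 row swap -> sign -1)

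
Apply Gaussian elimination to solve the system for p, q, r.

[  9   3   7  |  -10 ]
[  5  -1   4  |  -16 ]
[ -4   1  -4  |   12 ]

Forward elimination on [A|b]:
R2 <- R2 - (5/9)*R1:  [     0   -8/3    1/9  -94/9 ]
R3 <- R3 - (-4/9)*R1:  [    0   7/3  -8/9  68/9 ]
R3 <- R3 - (-7/8)*R2:  [      0       0  -19/24  -19/12 ]
Row echelon form:
[ 9     3       7  |     -10 ]
[ 0  -8/3     1/9  |   -94/9 ]
[ 0     0  -19/24  |  -19/12 ]
Back-substitution:
r = (-19/12) / (-19/24) = 2
q = (-94/9 - (1/9)*(2)) / (-8/3) = 4
p = (-10 - (3)*(4) - (7)*(2)) / 9 = -4

(-4, 4, 2)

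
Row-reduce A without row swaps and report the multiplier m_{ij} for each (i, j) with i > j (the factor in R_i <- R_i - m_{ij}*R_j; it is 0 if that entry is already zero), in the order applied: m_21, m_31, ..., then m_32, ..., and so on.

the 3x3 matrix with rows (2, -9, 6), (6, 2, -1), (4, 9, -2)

Forward elimination:
R2 <- R2 - (3)*R1:  [   0   29  -19 ]
R3 <- R3 - (2)*R1:  [   0   27  -14 ]
R3 <- R3 - (27/29)*R2:  [      0       0  107/29 ]
Multipliers (in order of application): m_{21} = 3, m_{31} = 2, m_{32} = 27/29

multipliers: 3, 2, 27/29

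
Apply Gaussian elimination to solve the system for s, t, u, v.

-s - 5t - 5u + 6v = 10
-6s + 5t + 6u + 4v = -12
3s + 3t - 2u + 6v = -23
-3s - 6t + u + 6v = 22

(-1, -4, 1, -1)

Forward elimination on [A|b]:
R2 <- R2 - (6)*R1:  [   0   35   36  -32  -72 ]
R3 <- R3 - (-3)*R1:  [   0  -12  -17   24    7 ]
R4 <- R4 - (3)*R1:  [   0    9   16  -12   -8 ]
R3 <- R3 - (-12/35)*R2:  [       0        0  -163/35   456/35  -619/35 ]
R4 <- R4 - (9/35)*R2:  [       0        0   236/35  -132/35   368/35 ]
R4 <- R4 - (-236/163)*R3:  [         0          0          0   2460/163  -2460/163 ]
Row echelon form:
[ -1  -5       -5         6  |         10 ]
[  0  35       36       -32  |        -72 ]
[  0   0  -163/35    456/35  |    -619/35 ]
[  0   0        0  2460/163  |  -2460/163 ]
Back-substitution:
v = (-2460/163) / (2460/163) = -1
u = (-619/35 - (456/35)*(-1)) / (-163/35) = 1
t = (-72 - (36)*(1) - (-32)*(-1)) / 35 = -4
s = (10 - (-5)*(-4) - (-5)*(1) - (6)*(-1)) / -1 = -1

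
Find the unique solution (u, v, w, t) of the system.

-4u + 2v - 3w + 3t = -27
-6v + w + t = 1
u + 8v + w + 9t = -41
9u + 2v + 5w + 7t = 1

(4, -1, -1, -4)

Forward elimination on [A|b]:
R3 <- R3 - (-1/4)*R1:  [      0    17/2     1/4    39/4  -191/4 ]
R4 <- R4 - (-9/4)*R1:  [      0    13/2    -7/4    55/4  -239/4 ]
R3 <- R3 - (-17/12)*R2:  [      0       0     5/3    67/6  -139/3 ]
R4 <- R4 - (-13/12)*R2:  [      0       0    -2/3    89/6  -176/3 ]
R4 <- R4 - (-2/5)*R3:  [      0       0       0  193/10  -386/5 ]
Row echelon form:
[ -4   2   -3       3  |     -27 ]
[  0  -6    1       1  |       1 ]
[  0   0  5/3    67/6  |  -139/3 ]
[  0   0    0  193/10  |  -386/5 ]
Back-substitution:
t = (-386/5) / (193/10) = -4
w = (-139/3 - (67/6)*(-4)) / (5/3) = -1
v = (1 - (1)*(-1) - (1)*(-4)) / -6 = -1
u = (-27 - (2)*(-1) - (-3)*(-1) - (3)*(-4)) / -4 = 4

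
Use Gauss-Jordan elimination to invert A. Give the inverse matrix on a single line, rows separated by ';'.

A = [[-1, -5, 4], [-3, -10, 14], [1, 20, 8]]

inverse = [12 -4 1; -19/15 2/5 -1/15; 5/3 -1/2 1/6]

Gauss-Jordan on [A | I]:
R1 <- (1/-1)*R1:  [  1   5  -4  |  -1   0   0 ]
R2 <- R2 - (-3)*R1:  [  0   5   2  |  -3   1   0 ]
R3 <- R3 - (1)*R1:  [  0  15  12  |   1   0   1 ]
R2 <- (1/5)*R2:  [    0     1   2/5  |  -3/5   1/5     0 ]
R1 <- R1 - (5)*R2:  [  1   0  -6  |   2  -1   0 ]
R3 <- R3 - (15)*R2:  [  0   0   6  |  10  -3   1 ]
R3 <- (1/6)*R3:  [    0     0     1  |   5/3  -1/2   1/6 ]
R1 <- R1 - (-6)*R3:  [  1   0   0  |  12  -4   1 ]
R2 <- R2 - (2/5)*R3:  [      0       1       0  |  -19/15     2/5   -1/15 ]
Right block of [I | A^{-1}] is the inverse:
[     12    -4      1 ]
[ -19/15   2/5  -1/15 ]
[    5/3  -1/2    1/6 ]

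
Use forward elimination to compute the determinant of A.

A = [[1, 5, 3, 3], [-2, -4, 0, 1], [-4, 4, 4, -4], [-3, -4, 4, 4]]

det(A) = 232

Forward elimination:
R2 <- R2 - (-2)*R1:  [ 0  6  6  7 ]
R3 <- R3 - (-4)*R1:  [  0  24  16   8 ]
R4 <- R4 - (-3)*R1:  [  0  11  13  13 ]
R3 <- R3 - (4)*R2:  [   0    0   -8  -20 ]
R4 <- R4 - (11/6)*R2:  [   0    0    2  1/6 ]
R4 <- R4 - (-1/4)*R3:  [     0      0      0  -29/6 ]
Upper-triangular form:
[ 1  5   3      3 ]
[ 0  6   6      7 ]
[ 0  0  -8    -20 ]
[ 0  0   0  -29/6 ]
det(A) = (-1)^0 * (1) * (6) * (-8) * (-29/6) = 232  (0 row swaps -> sign +1)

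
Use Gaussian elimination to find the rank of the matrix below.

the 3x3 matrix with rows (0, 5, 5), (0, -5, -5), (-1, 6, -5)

Row reduction:
R1 <-> R3   (pivot in column 1 was zero)
[ -1   6  -5 ]
[  0  -5  -5 ]
[  0   5   5 ]
R3 <- R3 - (-1)*R2:  [ 0  0  0 ]
Row echelon form:
[ -1   6  -5 ]
[  0  -5  -5 ]
[  0   0   0 ]
Nonzero rows / pivot columns: 2

rank(A) = 2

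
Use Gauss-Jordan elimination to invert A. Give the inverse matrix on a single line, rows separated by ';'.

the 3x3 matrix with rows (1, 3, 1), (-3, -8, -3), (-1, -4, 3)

inverse = [-9 -13/4 -1/4; 3 1 0; 1 1/4 1/4]

Gauss-Jordan on [A | I]:
R2 <- R2 - (-3)*R1:  [ 0  1  0  |  3  1  0 ]
R3 <- R3 - (-1)*R1:  [  0  -1   4  |   1   0   1 ]
R1 <- R1 - (3)*R2:  [  1   0   1  |  -8  -3   0 ]
R3 <- R3 - (-1)*R2:  [ 0  0  4  |  4  1  1 ]
R3 <- (1/4)*R3:  [   0    0    1  |    1  1/4  1/4 ]
R1 <- R1 - (1)*R3:  [     1      0      0  |     -9  -13/4   -1/4 ]
Right block of [I | A^{-1}] is the inverse:
[ -9  -13/4  -1/4 ]
[  3      1     0 ]
[  1    1/4   1/4 ]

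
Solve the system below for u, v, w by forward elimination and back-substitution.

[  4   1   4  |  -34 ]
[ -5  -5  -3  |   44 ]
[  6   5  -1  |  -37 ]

Forward elimination on [A|b]:
R2 <- R2 - (-5/4)*R1:  [     0  -15/4      2    3/2 ]
R3 <- R3 - (3/2)*R1:  [   0  7/2   -7   14 ]
R3 <- R3 - (-14/15)*R2:  [      0       0  -77/15    77/5 ]
Row echelon form:
[ 4      1       4  |   -34 ]
[ 0  -15/4       2  |   3/2 ]
[ 0      0  -77/15  |  77/5 ]
Back-substitution:
w = (77/5) / (-77/15) = -3
v = (3/2 - (2)*(-3)) / (-15/4) = -2
u = (-34 - (1)*(-2) - (4)*(-3)) / 4 = -5

(-5, -2, -3)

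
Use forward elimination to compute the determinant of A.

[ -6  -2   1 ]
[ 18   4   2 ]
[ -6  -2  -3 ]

det(A) = -48

Forward elimination:
R2 <- R2 - (-3)*R1:  [  0  -2   5 ]
R3 <- R3 - (1)*R1:  [  0   0  -4 ]
Upper-triangular form:
[ -6  -2   1 ]
[  0  -2   5 ]
[  0   0  -4 ]
det(A) = (-1)^0 * (-6) * (-2) * (-4) = -48  (0 row swaps -> sign +1)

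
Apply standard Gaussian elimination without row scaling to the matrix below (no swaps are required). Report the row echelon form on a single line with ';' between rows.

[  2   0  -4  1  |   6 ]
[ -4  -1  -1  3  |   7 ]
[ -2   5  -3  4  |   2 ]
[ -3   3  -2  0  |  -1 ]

Forward elimination:
R2 <- R2 - (-2)*R1:  [  0  -1  -9   5  19 ]
R3 <- R3 - (-1)*R1:  [  0   5  -7   5   8 ]
R4 <- R4 - (-3/2)*R1:  [   0    3   -8  3/2    8 ]
R3 <- R3 - (-5)*R2:  [   0    0  -52   30  103 ]
R4 <- R4 - (-3)*R2:  [    0     0   -35  33/2    65 ]
R4 <- R4 - (35/52)*R3:  [       0        0        0   -48/13  -225/52 ]
Row echelon form:
[ 2   0   -4       1  |        6 ]
[ 0  -1   -9       5  |       19 ]
[ 0   0  -52      30  |      103 ]
[ 0   0    0  -48/13  |  -225/52 ]

REF = [2 0 -4 1 6; 0 -1 -9 5 19; 0 0 -52 30 103; 0 0 0 -48/13 -225/52]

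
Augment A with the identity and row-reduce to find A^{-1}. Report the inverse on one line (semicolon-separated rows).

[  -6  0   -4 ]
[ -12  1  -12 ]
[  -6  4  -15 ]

Gauss-Jordan on [A | I]:
R1 <- (1/-6)*R1:  [    1     0   2/3  |  -1/6     0     0 ]
R2 <- R2 - (-12)*R1:  [  0   1  -4  |  -2   1   0 ]
R3 <- R3 - (-6)*R1:  [   0    4  -11  |   -1    0    1 ]
R3 <- R3 - (4)*R2:  [  0   0   5  |   7  -4   1 ]
R3 <- (1/5)*R3:  [    0     0     1  |   7/5  -4/5   1/5 ]
R1 <- R1 - (2/3)*R3:  [      1       0       0  |  -11/10    8/15   -2/15 ]
R2 <- R2 - (-4)*R3:  [     0      1      0  |   18/5  -11/5    4/5 ]
Right block of [I | A^{-1}] is the inverse:
[ -11/10   8/15  -2/15 ]
[   18/5  -11/5    4/5 ]
[    7/5   -4/5    1/5 ]

inverse = [-11/10 8/15 -2/15; 18/5 -11/5 4/5; 7/5 -4/5 1/5]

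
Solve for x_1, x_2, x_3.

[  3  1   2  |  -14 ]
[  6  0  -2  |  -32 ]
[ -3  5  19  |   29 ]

(-5, -1, 1)

Forward elimination on [A|b]:
R2 <- R2 - (2)*R1:  [  0  -2  -6  -4 ]
R3 <- R3 - (-1)*R1:  [  0   6  21  15 ]
R3 <- R3 - (-3)*R2:  [ 0  0  3  3 ]
Row echelon form:
[ 3   1   2  |  -14 ]
[ 0  -2  -6  |   -4 ]
[ 0   0   3  |    3 ]
Back-substitution:
x_3 = (3) / 3 = 1
x_2 = (-4 - (-6)*(1)) / -2 = -1
x_1 = (-14 - (1)*(-1) - (2)*(1)) / 3 = -5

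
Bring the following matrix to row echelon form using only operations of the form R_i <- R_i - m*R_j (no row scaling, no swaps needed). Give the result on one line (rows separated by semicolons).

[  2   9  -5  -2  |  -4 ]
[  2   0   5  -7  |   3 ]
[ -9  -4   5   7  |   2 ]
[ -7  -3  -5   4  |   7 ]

REF = [2 9 -5 -2 -4; 0 -9 10 -5 7; 0 0 415/18 -401/18 223/18; 0 0 0 -828/83 850/83]

Forward elimination:
R2 <- R2 - (1)*R1:  [  0  -9  10  -5   7 ]
R3 <- R3 - (-9/2)*R1:  [     0   73/2  -35/2     -2    -16 ]
R4 <- R4 - (-7/2)*R1:  [     0   57/2  -45/2     -3     -7 ]
R3 <- R3 - (-73/18)*R2:  [       0        0   415/18  -401/18   223/18 ]
R4 <- R4 - (-19/6)*R2:  [      0       0    55/6  -113/6    91/6 ]
R4 <- R4 - (33/83)*R3:  [       0        0        0  -828/83   850/83 ]
Row echelon form:
[ 2   9      -5       -2  |      -4 ]
[ 0  -9      10       -5  |       7 ]
[ 0   0  415/18  -401/18  |  223/18 ]
[ 0   0       0  -828/83  |  850/83 ]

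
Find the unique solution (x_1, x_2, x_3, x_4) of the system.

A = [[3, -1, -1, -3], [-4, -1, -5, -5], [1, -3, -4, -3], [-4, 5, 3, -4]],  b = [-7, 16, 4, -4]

Forward elimination on [A|b]:
R2 <- R2 - (-4/3)*R1:  [     0   -7/3  -19/3     -9   20/3 ]
R3 <- R3 - (1/3)*R1:  [     0   -8/3  -11/3     -2   19/3 ]
R4 <- R4 - (-4/3)*R1:  [     0   11/3    5/3     -8  -40/3 ]
R3 <- R3 - (8/7)*R2:  [    0     0  25/7  58/7  -9/7 ]
R4 <- R4 - (-11/7)*R2:  [      0       0   -58/7  -155/7   -20/7 ]
R4 <- R4 - (-58/25)*R3:  [       0        0        0   -73/25  -146/25 ]
Row echelon form:
[ 3    -1     -1      -3  |       -7 ]
[ 0  -7/3  -19/3      -9  |     20/3 ]
[ 0     0   25/7    58/7  |     -9/7 ]
[ 0     0      0  -73/25  |  -146/25 ]
Back-substitution:
x_4 = (-146/25) / (-73/25) = 2
x_3 = (-9/7 - (58/7)*(2)) / (25/7) = -5
x_2 = (20/3 - (-19/3)*(-5) - (-9)*(2)) / (-7/3) = 3
x_1 = (-7 - (-1)*(3) - (-1)*(-5) - (-3)*(2)) / 3 = -1

(-1, 3, -5, 2)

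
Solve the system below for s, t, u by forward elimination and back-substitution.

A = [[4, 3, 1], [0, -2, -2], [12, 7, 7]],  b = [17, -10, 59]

(2, 2, 3)

Forward elimination on [A|b]:
R3 <- R3 - (3)*R1:  [  0  -2   4   8 ]
R3 <- R3 - (1)*R2:  [  0   0   6  18 ]
Row echelon form:
[ 4   3   1  |   17 ]
[ 0  -2  -2  |  -10 ]
[ 0   0   6  |   18 ]
Back-substitution:
u = (18) / 6 = 3
t = (-10 - (-2)*(3)) / -2 = 2
s = (17 - (3)*(2) - (1)*(3)) / 4 = 2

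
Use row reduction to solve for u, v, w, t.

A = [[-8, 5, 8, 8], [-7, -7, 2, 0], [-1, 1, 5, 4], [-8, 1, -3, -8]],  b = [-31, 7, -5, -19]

Forward elimination on [A|b]:
R2 <- R2 - (7/8)*R1:  [     0  -91/8     -5     -7  273/8 ]
R3 <- R3 - (1/8)*R1:  [    0   3/8     4     3  -9/8 ]
R4 <- R4 - (1)*R1:  [   0   -4  -11  -16   12 ]
R3 <- R3 - (-3/91)*R2:  [      0       0  349/91   36/13       0 ]
R4 <- R4 - (32/91)*R2:  [       0        0  -841/91  -176/13        0 ]
R4 <- R4 - (-841/349)*R3:  [         0          0          0  -2396/349          0 ]
Row echelon form:
[ -8      5       8          8  |    -31 ]
[  0  -91/8      -5         -7  |  273/8 ]
[  0      0  349/91      36/13  |      0 ]
[  0      0       0  -2396/349  |      0 ]
Back-substitution:
t = (0) / (-2396/349) = 0
w = (0 - (36/13)*(0)) / (349/91) = 0
v = (273/8 - (-5)*(0) - (-7)*(0)) / (-91/8) = -3
u = (-31 - (5)*(-3) - (8)*(0) - (8)*(0)) / -8 = 2

(2, -3, 0, 0)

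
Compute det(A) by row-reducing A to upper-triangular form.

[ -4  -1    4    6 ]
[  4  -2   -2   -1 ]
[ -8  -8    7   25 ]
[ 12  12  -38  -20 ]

Forward elimination:
R2 <- R2 - (-1)*R1:  [  0  -3   2   5 ]
R3 <- R3 - (2)*R1:  [  0  -6  -1  13 ]
R4 <- R4 - (-3)*R1:  [   0    9  -26   -2 ]
R3 <- R3 - (2)*R2:  [  0   0  -5   3 ]
R4 <- R4 - (-3)*R2:  [   0    0  -20   13 ]
R4 <- R4 - (4)*R3:  [ 0  0  0  1 ]
Upper-triangular form:
[ -4  -1   4  6 ]
[  0  -3   2  5 ]
[  0   0  -5  3 ]
[  0   0   0  1 ]
det(A) = (-1)^0 * (-4) * (-3) * (-5) * (1) = -60  (0 row swaps -> sign +1)

det(A) = -60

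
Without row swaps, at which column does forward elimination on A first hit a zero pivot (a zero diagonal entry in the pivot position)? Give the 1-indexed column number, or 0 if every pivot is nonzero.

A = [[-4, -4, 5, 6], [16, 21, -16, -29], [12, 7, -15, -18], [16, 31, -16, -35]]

first zero-pivot column = 0

Naive forward elimination:
R2 <- R2 - (-4)*R1:  [  0   5   4  -5 ]
R3 <- R3 - (-3)*R1:  [  0  -5   0   0 ]
R4 <- R4 - (-4)*R1:  [   0   15    4  -11 ]
R3 <- R3 - (-1)*R2:  [  0   0   4  -5 ]
R4 <- R4 - (3)*R2:  [  0   0  -8   4 ]
R4 <- R4 - (-2)*R3:  [  0   0   0  -6 ]
All pivots nonzero; naive elimination completes without hitting a zero pivot.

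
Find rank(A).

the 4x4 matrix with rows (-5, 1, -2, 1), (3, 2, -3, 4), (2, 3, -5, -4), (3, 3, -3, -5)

Row reduction:
R2 <- R2 - (-3/5)*R1:  [     0   13/5  -21/5   23/5 ]
R3 <- R3 - (-2/5)*R1:  [     0   17/5  -29/5  -18/5 ]
R4 <- R4 - (-3/5)*R1:  [     0   18/5  -21/5  -22/5 ]
R3 <- R3 - (17/13)*R2:  [       0        0    -4/13  -125/13 ]
R4 <- R4 - (18/13)*R2:  [       0        0    21/13  -140/13 ]
R4 <- R4 - (-21/4)*R3:  [      0       0       0  -245/4 ]
Row echelon form:
[ -5     1     -2        1 ]
[  0  13/5  -21/5     23/5 ]
[  0     0  -4/13  -125/13 ]
[  0     0      0   -245/4 ]
Nonzero rows / pivot columns: 4

rank(A) = 4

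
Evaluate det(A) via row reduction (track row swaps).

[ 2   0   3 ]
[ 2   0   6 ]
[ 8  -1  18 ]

det(A) = 6

Forward elimination:
R2 <- R2 - (1)*R1:  [ 0  0  3 ]
R3 <- R3 - (4)*R1:  [  0  -1   6 ]
R2 <-> R3   (pivot in column 2 was zero)
[ 2   0  3 ]
[ 0  -1  6 ]
[ 0   0  3 ]
Upper-triangular form:
[ 2   0  3 ]
[ 0  -1  6 ]
[ 0   0  3 ]
det(A) = (-1)^1 * (2) * (-1) * (3) = 6  (1 row swap -> sign -1)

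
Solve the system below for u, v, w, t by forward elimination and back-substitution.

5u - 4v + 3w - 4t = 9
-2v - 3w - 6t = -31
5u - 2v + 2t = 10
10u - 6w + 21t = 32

(2, 2, 5, 2)

Forward elimination on [A|b]:
R3 <- R3 - (1)*R1:  [  0   2  -3   6   1 ]
R4 <- R4 - (2)*R1:  [   0    8  -12   29   14 ]
R3 <- R3 - (-1)*R2:  [   0    0   -6    0  -30 ]
R4 <- R4 - (-4)*R2:  [    0     0   -24     5  -110 ]
R4 <- R4 - (4)*R3:  [  0   0   0   5  10 ]
Row echelon form:
[ 5  -4   3  -4  |    9 ]
[ 0  -2  -3  -6  |  -31 ]
[ 0   0  -6   0  |  -30 ]
[ 0   0   0   5  |   10 ]
Back-substitution:
t = (10) / 5 = 2
w = (-30) / -6 = 5
v = (-31 - (-3)*(5) - (-6)*(2)) / -2 = 2
u = (9 - (-4)*(2) - (3)*(5) - (-4)*(2)) / 5 = 2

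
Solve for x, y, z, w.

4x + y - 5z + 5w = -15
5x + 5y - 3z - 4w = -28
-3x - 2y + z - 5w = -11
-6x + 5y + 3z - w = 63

(-5, 5, 4, 4)

Forward elimination on [A|b]:
R2 <- R2 - (5/4)*R1:  [     0   15/4   13/4  -41/4  -37/4 ]
R3 <- R3 - (-3/4)*R1:  [     0   -5/4  -11/4   -5/4  -89/4 ]
R4 <- R4 - (-3/2)*R1:  [    0  13/2  -9/2  13/2  81/2 ]
R3 <- R3 - (-1/3)*R2:  [     0      0   -5/3  -14/3  -76/3 ]
R4 <- R4 - (26/15)*R2:  [       0        0  -152/15   364/15   848/15 ]
R4 <- R4 - (152/25)*R3:  [       0        0        0  1316/25  5264/25 ]
Row echelon form:
[ 4     1    -5        5  |      -15 ]
[ 0  15/4  13/4    -41/4  |    -37/4 ]
[ 0     0  -5/3    -14/3  |    -76/3 ]
[ 0     0     0  1316/25  |  5264/25 ]
Back-substitution:
w = (5264/25) / (1316/25) = 4
z = (-76/3 - (-14/3)*(4)) / (-5/3) = 4
y = (-37/4 - (13/4)*(4) - (-41/4)*(4)) / (15/4) = 5
x = (-15 - (1)*(5) - (-5)*(4) - (5)*(4)) / 4 = -5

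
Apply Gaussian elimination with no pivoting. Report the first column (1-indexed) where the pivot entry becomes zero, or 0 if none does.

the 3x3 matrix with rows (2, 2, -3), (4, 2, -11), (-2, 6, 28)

Naive forward elimination:
R2 <- R2 - (2)*R1:  [  0  -2  -5 ]
R3 <- R3 - (-1)*R1:  [  0   8  25 ]
R3 <- R3 - (-4)*R2:  [ 0  0  5 ]
All pivots nonzero; naive elimination completes without hitting a zero pivot.

first zero-pivot column = 0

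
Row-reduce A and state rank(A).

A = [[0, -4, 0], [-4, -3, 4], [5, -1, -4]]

rank(A) = 3

Row reduction:
R1 <-> R2   (pivot in column 1 was zero)
[ -4  -3   4 ]
[  0  -4   0 ]
[  5  -1  -4 ]
R3 <- R3 - (-5/4)*R1:  [     0  -19/4      1 ]
R3 <- R3 - (19/16)*R2:  [ 0  0  1 ]
Row echelon form:
[ -4  -3  4 ]
[  0  -4  0 ]
[  0   0  1 ]
Nonzero rows / pivot columns: 3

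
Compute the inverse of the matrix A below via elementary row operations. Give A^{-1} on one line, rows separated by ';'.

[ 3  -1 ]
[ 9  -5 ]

Gauss-Jordan on [A | I]:
R1 <- (1/3)*R1:  [    1  -1/3  |   1/3     0 ]
R2 <- R2 - (9)*R1:  [  0  -2  |  -3   1 ]
R2 <- (1/-2)*R2:  [    0     1  |   3/2  -1/2 ]
R1 <- R1 - (-1/3)*R2:  [    1     0  |   5/6  -1/6 ]
Right block of [I | A^{-1}] is the inverse:
[ 5/6  -1/6 ]
[ 3/2  -1/2 ]

inverse = [5/6 -1/6; 3/2 -1/2]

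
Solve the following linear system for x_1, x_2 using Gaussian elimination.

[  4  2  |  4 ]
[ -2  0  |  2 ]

Forward elimination on [A|b]:
R2 <- R2 - (-1/2)*R1:  [ 0  1  4 ]
Row echelon form:
[ 4  2  |  4 ]
[ 0  1  |  4 ]
Back-substitution:
x_2 = (4) / 1 = 4
x_1 = (4 - (2)*(4)) / 4 = -1

(-1, 4)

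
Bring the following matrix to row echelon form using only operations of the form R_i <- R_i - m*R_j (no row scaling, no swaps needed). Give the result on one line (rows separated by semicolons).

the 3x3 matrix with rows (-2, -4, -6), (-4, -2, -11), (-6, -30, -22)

Forward elimination:
R2 <- R2 - (2)*R1:  [ 0  6  1 ]
R3 <- R3 - (3)*R1:  [   0  -18   -4 ]
R3 <- R3 - (-3)*R2:  [  0   0  -1 ]
Row echelon form:
[ -2  -4  -6 ]
[  0   6   1 ]
[  0   0  -1 ]

REF = [-2 -4 -6; 0 6 1; 0 0 -1]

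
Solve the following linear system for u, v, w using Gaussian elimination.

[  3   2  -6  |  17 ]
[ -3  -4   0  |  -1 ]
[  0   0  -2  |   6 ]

(-1, 1, -3)

Forward elimination on [A|b]:
R2 <- R2 - (-1)*R1:  [  0  -2  -6  16 ]
Row echelon form:
[ 3   2  -6  |  17 ]
[ 0  -2  -6  |  16 ]
[ 0   0  -2  |   6 ]
Back-substitution:
w = (6) / -2 = -3
v = (16 - (-6)*(-3)) / -2 = 1
u = (17 - (2)*(1) - (-6)*(-3)) / 3 = -1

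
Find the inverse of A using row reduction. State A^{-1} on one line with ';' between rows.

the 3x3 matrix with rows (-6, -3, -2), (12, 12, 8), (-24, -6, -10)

Gauss-Jordan on [A | I]:
R1 <- (1/-6)*R1:  [    1   1/2   1/3  |  -1/6     0     0 ]
R2 <- R2 - (12)*R1:  [ 0  6  4  |  2  1  0 ]
R3 <- R3 - (-24)*R1:  [  0   6  -2  |  -4   0   1 ]
R2 <- (1/6)*R2:  [   0    1  2/3  |  1/3  1/6    0 ]
R1 <- R1 - (1/2)*R2:  [     1      0      0  |   -1/3  -1/12      0 ]
R3 <- R3 - (6)*R2:  [  0   0  -6  |  -6  -1   1 ]
R3 <- (1/-6)*R3:  [    0     0     1  |     1   1/6  -1/6 ]
R2 <- R2 - (2/3)*R3:  [    0     1     0  |  -1/3  1/18   1/9 ]
Right block of [I | A^{-1}] is the inverse:
[ -1/3  -1/12     0 ]
[ -1/3   1/18   1/9 ]
[    1    1/6  -1/6 ]

inverse = [-1/3 -1/12 0; -1/3 1/18 1/9; 1 1/6 -1/6]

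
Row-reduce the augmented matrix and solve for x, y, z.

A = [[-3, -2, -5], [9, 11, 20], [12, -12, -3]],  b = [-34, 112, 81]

Forward elimination on [A|b]:
R2 <- R2 - (-3)*R1:  [  0   5   5  10 ]
R3 <- R3 - (-4)*R1:  [   0  -20  -23  -55 ]
R3 <- R3 - (-4)*R2:  [   0    0   -3  -15 ]
Row echelon form:
[ -3  -2  -5  |  -34 ]
[  0   5   5  |   10 ]
[  0   0  -3  |  -15 ]
Back-substitution:
z = (-15) / -3 = 5
y = (10 - (5)*(5)) / 5 = -3
x = (-34 - (-2)*(-3) - (-5)*(5)) / -3 = 5

(5, -3, 5)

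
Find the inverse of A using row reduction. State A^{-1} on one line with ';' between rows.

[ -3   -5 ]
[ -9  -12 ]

inverse = [4/3 -5/9; -1 1/3]

Gauss-Jordan on [A | I]:
R1 <- (1/-3)*R1:  [    1   5/3  |  -1/3     0 ]
R2 <- R2 - (-9)*R1:  [  0   3  |  -3   1 ]
R2 <- (1/3)*R2:  [   0    1  |   -1  1/3 ]
R1 <- R1 - (5/3)*R2:  [    1     0  |   4/3  -5/9 ]
Right block of [I | A^{-1}] is the inverse:
[ 4/3  -5/9 ]
[  -1   1/3 ]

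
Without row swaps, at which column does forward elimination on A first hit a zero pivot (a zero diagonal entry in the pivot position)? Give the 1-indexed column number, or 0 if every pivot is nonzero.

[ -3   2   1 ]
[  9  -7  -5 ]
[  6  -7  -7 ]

first zero-pivot column = 0

Naive forward elimination:
R2 <- R2 - (-3)*R1:  [  0  -1  -2 ]
R3 <- R3 - (-2)*R1:  [  0  -3  -5 ]
R3 <- R3 - (3)*R2:  [ 0  0  1 ]
All pivots nonzero; naive elimination completes without hitting a zero pivot.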